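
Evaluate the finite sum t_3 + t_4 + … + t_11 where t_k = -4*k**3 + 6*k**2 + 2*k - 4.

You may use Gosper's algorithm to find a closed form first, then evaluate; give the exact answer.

Σ = -14292

Compute t_(k+1)/t_k: get k*(2*k**2 + 3*k - 1)/(2*k**3 - 3*k**2 - k + 2).
So A=1 and B=1, with C=k**3 - 3*k**2/2 - k/2 + 1.
Key eq: (1)·f(k+1) = (1)·f(k) + (k**3 - 3*k**2/2 - k/2 + 1).
Degrees (0,0,3) ⇒ d ≤ 4.
Solve for f: f(k) = k*(k**3 - 4*k**2 + 3*k + 4)/4 (degree 4 ≤ 4).
Then R = B(k−1)f/C = k*(k**3 - 4*k**2 + 3*k + 4)/(2*(k - 1)*(2*k**2 - k - 2)), so s_k = R(k)·t_k = k*(-k**3 + 4*k**2 - 3*k - 4).
s_(k+1) − s_k = -4*k**3 + 6*k**2 + 2*k - 4 = t_k.
Telescoping: Σ = s_(12) − s_(3) = -14304 − (-12) = -14292.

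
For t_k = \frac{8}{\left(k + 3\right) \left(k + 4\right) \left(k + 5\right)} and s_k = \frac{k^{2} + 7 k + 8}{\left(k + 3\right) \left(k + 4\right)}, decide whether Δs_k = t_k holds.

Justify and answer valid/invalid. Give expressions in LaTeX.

valid (s_(k+1) − s_k reduces to t_k)

s_(k+1) = (7*k + (k + 1)**2 + 15)/((k + 4)*(k + 5))
s_(k+1) − s_k = 8/(k**3 + 12*k**2 + 47*k + 60)
(s_(k+1) − s_k) − t_k = 0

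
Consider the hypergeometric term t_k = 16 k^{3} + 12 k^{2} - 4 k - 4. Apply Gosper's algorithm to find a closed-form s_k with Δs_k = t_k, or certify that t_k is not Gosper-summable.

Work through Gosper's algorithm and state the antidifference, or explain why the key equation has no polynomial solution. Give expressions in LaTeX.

s_k = 4 k^{2} \left(k^{2} - k - 1\right)

Ratio r(k) = (4*k**3 + 15*k**2 + 17*k + 5)/(4*k**3 + 3*k**2 - k - 1).
Normal form (A,B,C) = (1, 1, k**3 + 3*k**2/4 - k/4 - 1/4).
Set up (1)·f(k+1) − (1)·f(k) − (k**3 + 3*k**2/4 - k/4 - 1/4) = 0.
Degrees (0,0,3) ⇒ d ≤ 4.
Match coefficients ⇒ f(k) = k**2*(k**2 - k - 1)/4.
Then R = B(k−1)f/C = k**2*(k**2 - k - 1)/(4*k**3 + 3*k**2 - k - 1), so s_k = R(k)·t_k = 4*k**2*(k**2 - k - 1).
Verify: 16*k**3 + 12*k**2 - 4*k - 4 matches t_k.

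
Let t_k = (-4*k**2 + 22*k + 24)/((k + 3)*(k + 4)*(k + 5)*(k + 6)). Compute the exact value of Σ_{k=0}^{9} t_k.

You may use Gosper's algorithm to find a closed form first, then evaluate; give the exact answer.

Σ = 73/420

t_(k+1)/t_k = (k + 3)*(11*k - 2*(k + 1)**2 + 23)/((k + 7)*(-2*k**2 + 11*k + 12)).
Factor: A=k + 3; B=k + 7; C=k**2 - 11*k/2 - 6.
Set up (k + 3)·f(k+1) − (k + 6)·f(k) − (k**2 - 11*k/2 - 6) = 0.
From deg A=1, deg B=1, deg C=2: d=3.
A polynomial solution: f(k) = -k*(k**2 + 252*k + 227)/240.
Then R = B(k−1)f/C = -k*(k + 6)*(k**2 + 252*k + 227)/(120*(2*k**2 - 11*k - 12)), so s_k = R(k)·t_k = k*(k**2 + 252*k + 227)/(60*(k + 3)*(k + 4)*(k + 5)).
Δs = 2*(-2*k**2 + 11*k + 12)/(k**4 + 18*k**3 + 119*k**2 + 342*k + 360), as required.
Evaluate s at k=10 and k=0: 73/420 and 0; difference 73/420.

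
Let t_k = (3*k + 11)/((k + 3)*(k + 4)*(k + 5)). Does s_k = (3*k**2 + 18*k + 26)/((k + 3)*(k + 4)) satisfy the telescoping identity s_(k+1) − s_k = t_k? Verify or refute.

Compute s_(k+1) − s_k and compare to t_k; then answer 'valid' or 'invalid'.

valid; difference matches t_k

s_(k+1) = (18*k + 3*(k + 1)**2 + 44)/((k + 4)*(k + 5))
s_(k+1) − s_k = (3*k + 11)/(k**3 + 12*k**2 + 47*k + 60)
(s_(k+1) − s_k) − t_k = 0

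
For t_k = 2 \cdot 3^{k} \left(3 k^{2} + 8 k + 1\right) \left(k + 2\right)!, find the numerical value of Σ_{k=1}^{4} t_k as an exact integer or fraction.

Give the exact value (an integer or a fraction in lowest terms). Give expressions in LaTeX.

Σ = 9797760

Step 1: r(k) = 3*(3*k**3 + 23*k**2 + 54*k + 36)/(3*k**2 + 8*k + 1).
A = 3*k + 9, B = 1, C = k**2 + 8*k/3 + 1/3.
Set up (3*k + 9)·f(k+1) − (1)·f(k) − (k**2 + 8*k/3 + 1/3) = 0.
Degrees (1,0,2) ⇒ d ≤ 1.
Solve for f: f(k) = (k - 1)/3 (degree 1 ≤ 1).
Certificate R = B(k−1)f/C = (k - 1)/(3*k**2 + 8*k + 1) gives s_k = 2*3**k*(k - 1)*factorial(k + 2).
Verify: 2*3**k*(3*k**2 + 8*k + 1)*factorial(k + 2) matches t_k.
Sum = s_(5) − s_(1); s_(5) = 9797760, s_(1) = 0 ⇒ 9797760.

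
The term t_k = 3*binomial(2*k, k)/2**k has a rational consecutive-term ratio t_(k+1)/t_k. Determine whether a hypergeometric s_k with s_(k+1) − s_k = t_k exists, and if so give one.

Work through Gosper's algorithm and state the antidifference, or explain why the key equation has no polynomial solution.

The ratio is (2*k + 1)/(k + 1).
Gosper form: A/B · C(k+1)/C(k) with A=2*k + 1, B=k + 1, C=1.
Set up (2*k + 1)·f(k+1) − (k)·f(k) − (1) = 0.
deg f ≤ -1 (via 1,1,0).
Negative degree bound (-1): no f exists, t_k not Gosper-summable.

none — t_k is not Gosper-summable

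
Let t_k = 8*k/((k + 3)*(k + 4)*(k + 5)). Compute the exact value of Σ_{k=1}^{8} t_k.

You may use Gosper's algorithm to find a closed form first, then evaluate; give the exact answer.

Σ = 6/13

r(k) = (k + 1)*(k + 3)/(k*(k + 6)) after simplifying.
Take A(k)=k + 3, B(k)=k + 6, C(k)=k.
Solve (k + 3)·f(k+1) − (k + 5)·f(k) = k.
Degrees (1,1,1) ⇒ d ≤ 2.
Match coefficients ⇒ f(k) = k*(k - 1)/8.
Get s_k = R·t_k = k*(k - 1)/((k + 3)*(k + 4)) with R(k) = B(k−1)f(k)/C(k) = (k - 1)*(k + 5)/8.
Check: Δs_k = 8*k/(k**3 + 12*k**2 + 47*k + 60). ✓
Evaluate s at k=9 and k=1: 6/13 and 0; difference 6/13.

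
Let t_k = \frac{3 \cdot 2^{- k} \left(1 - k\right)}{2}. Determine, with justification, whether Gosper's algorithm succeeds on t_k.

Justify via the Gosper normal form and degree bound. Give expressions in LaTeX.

Ratio r(k) = k/(2*(k - 1)).
Factor: A=1/2; B=1; C=k - 1.
f must satisfy (1/2)·f(k+1) − (1)·f(k) = k - 1.
From deg A=0, deg B=0, deg C=1: d=1.
Solve for f: f(k) = -2*k (degree 1 ≤ 1).
R(k) = B(k−1)·f(k)/C(k) = -2*k/(k - 1); s_k = R·t_k = 3*k/2**k.
Check: Δs_k = 3*(1 - k)/(2*2**k). ✓

Yes. s_k = 3 \cdot 2^{- k} k.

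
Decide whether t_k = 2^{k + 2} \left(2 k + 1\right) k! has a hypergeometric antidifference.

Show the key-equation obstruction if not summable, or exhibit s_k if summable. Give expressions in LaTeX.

Ratio r(k) = 2*(k + 1)*(2*k + 3)/(2*k + 1).
Normal form (A,B,C) = (2*k + 2, 1, k + 1/2).
Set up (2*k + 2)·f(k+1) − (1)·f(k) − (k + 1/2) = 0.
deg f ≤ 0 (via 1,0,1).
Solving with deg f ≤ 0: f(k) = 1/2.
Then R = B(k−1)f/C = 1/(2*k + 1), so s_k = R(k)·t_k = 2**(k + 2)*factorial(k).
Verify: 2**(k + 2)*(2*k + 1)*factorial(k) matches t_k.

Yes. s_k = 2^{k + 2} k!.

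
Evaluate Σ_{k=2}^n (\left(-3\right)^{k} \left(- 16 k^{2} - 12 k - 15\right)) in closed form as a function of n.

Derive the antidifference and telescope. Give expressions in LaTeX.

Ratio r(k) = 3*(-16*k**2 - 44*k - 43)/(16*k**2 + 12*k + 15).
Factor: A=-3; B=1; C=k**2 + 3*k/4 + 15/16.
Solve (-3)·f(k+1) − (1)·f(k) = k**2 + 3*k/4 + 15/16.
deg f ≤ 2 (via 0,0,2).
A polynomial solution: f(k) = -(4*k**2 - 3*k + 3)/16.
Certificate R = B(k−1)f/C = -(4*k**2 - 3*k + 3)/(16*k**2 + 12*k + 15) gives s_k = (-3)**k*(4*k**2 - 3*k + 3).
Check: Δs_k = (-3)**k*(-16*k**2 - 12*k - 15). ✓
Σ_(k=2)^n t_k = s_(n+1) − s_(2) = ((-3)**(n + 1)*(4*n**2 + 5*n + 4)) − (117), i.e. -12*(-3)**n*n**2 - 15*(-3)**n*n - 12*(-3)**n - 117.

S(n) = - 12 \left(-3\right)^{n} n^{2} - 15 \left(-3\right)^{n} n - 12 \left(-3\right)^{n} - 117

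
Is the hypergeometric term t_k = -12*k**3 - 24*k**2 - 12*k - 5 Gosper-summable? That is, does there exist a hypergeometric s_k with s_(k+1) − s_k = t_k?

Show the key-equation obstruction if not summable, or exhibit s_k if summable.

Yes. s_k = k*(-3*k**3 - 2*k**2 + 3*k - 3).

Compute t_(k+1)/t_k: get (12*k**3 + 60*k**2 + 96*k + 53)/(12*k**3 + 24*k**2 + 12*k + 5).
A = 1, B = 1, C = k**3 + 2*k**2 + k + 5/12.
Need (1)·f(k+1) − (1)·f(k) = k**3 + 2*k**2 + k + 5/12.
Bound: deg f ≤ 4.
Coefficient equations give f(k) = k*(3*k**3 + 2*k**2 - 3*k + 3)/12.
So s_k = (B(k−1)f/C)·t_k = (k*(3*k**3 + 2*k**2 - 3*k + 3)/(12*k**3 + 24*k**2 + 12*k + 5))·t_k = k*(-3*k**3 - 2*k**2 + 3*k - 3).
Check: Δs_k = -12*k**3 - 24*k**2 - 12*k - 5. ✓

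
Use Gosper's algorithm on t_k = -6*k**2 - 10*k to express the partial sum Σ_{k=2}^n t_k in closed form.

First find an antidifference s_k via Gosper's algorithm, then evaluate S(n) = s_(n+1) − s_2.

Step 1: r(k) = (3*k**2 + 11*k + 8)/(k*(3*k + 5)).
Normal form (A,B,C) = (1, 1, k**2 + 5*k/3).
Key eq: (1)·f(k+1) = (1)·f(k) + (k**2 + 5*k/3).
d = 3 from the (0,0,2) case.
A polynomial solution: f(k) = k*(k - 1)*(k + 2)/3.
Certificate R = B(k−1)f/C = (k - 1)*(k + 2)/(3*k + 5) gives s_k = 2*k*(-k**2 - k + 2).
Δs = 2*k*(-3*k - 5), as required.
Telescope: S(n) = s_(n+1) − s_(2) = 2*n*(-n**2 - 4*n - 3) − (-16) = -2*n**3 - 8*n**2 - 6*n + 16.

S(n) = -2*n**3 - 8*n**2 - 6*n + 16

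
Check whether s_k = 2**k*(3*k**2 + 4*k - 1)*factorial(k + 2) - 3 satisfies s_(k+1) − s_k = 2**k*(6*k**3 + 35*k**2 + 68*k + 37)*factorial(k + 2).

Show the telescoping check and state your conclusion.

s_(k+1) = 2**(k + 1)*(4*k + 3*(k + 1)**2 + 3)*factorial(k + 3) - 3
s_(k+1) − s_k = 2**k*(6*k**3 + 35*k**2 + 68*k + 37)*factorial(k + 2)
(s_(k+1) − s_k) − t_k = 0

valid; difference matches t_k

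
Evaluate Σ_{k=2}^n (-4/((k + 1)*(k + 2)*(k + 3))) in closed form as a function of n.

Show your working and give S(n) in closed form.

t_(k+1)/t_k = (k + 1)/(k + 4).
A = k + 1, B = k + 4, C = 1.
Set up (k + 1)·f(k+1) − (k + 3)·f(k) − (1) = 0.
Degrees (1,1,0) ⇒ d ≤ 2.
Solve for f: f(k) = k*(k + 3)/4 (degree 2 ≤ 2).
R(k) = B(k−1)·f(k)/C(k) = k*(k + 3)**2/4; s_k = R·t_k = k*(-k - 3)/((k + 1)*(k + 2)).
Check: Δs_k = -4/(k**3 + 6*k**2 + 11*k + 6). ✓
Evaluate: s_(n+1) = (-n**2 - 5*n - 4)/(n**2 + 5*n + 6); subtract s_(2) = -5/6 ⇒ S(n) = (-n**2 - 5*n + 6)/(6*(n**2 + 5*n + 6)).

S(n) = (-n**2 - 5*n + 6)/(6*(n**2 + 5*n + 6))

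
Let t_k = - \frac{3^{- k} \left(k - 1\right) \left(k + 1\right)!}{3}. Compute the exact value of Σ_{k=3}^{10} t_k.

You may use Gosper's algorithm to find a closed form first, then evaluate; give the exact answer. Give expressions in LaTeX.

Σ = -1970552/729

The ratio is k*(k + 2)/(3*(k - 1)).
Take A(k)=k/3 + 2/3, B(k)=1, C(k)=k - 1.
Key eq: (k/3 + 2/3)·f(k+1) = (1)·f(k) + (k - 1).
deg f ≤ 0 (via 1,0,1).
Coefficient equations give f(k) = 3.
R(k) = B(k−1)·f(k)/C(k) = 3/(k - 1); s_k = R·t_k = -factorial(k + 1)/3**k.
Check: Δs_k = -(k - 1)*factorial(k + 1)/(3*3**k). ✓
Evaluate s at k=11 and k=3: -1971200/729 and -8/9; difference -1970552/729.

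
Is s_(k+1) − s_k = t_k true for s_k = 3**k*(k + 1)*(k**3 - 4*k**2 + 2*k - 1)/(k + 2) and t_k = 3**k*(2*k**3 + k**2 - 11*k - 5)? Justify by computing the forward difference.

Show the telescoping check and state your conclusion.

s_(k+1) = 3**(k + 1)*(k**4 + k**3 - 5*k**2 - 8*k - 4)/(k + 3)
s_(k+1) − s_k = 3**k*(2*k**5 + 9*k**4 + 2*k**3 - 49*k**2 - 62*k - 21)/(k**2 + 5*k + 6)
(s_(k+1) − s_k) − t_k = 3**k*(-2*k**4 - 4*k**3 + 5*k**2 + 29*k + 9)/(k**2 + 5*k + 6)

Invalid: residual 3**k*(-2*k**4 - 4*k**3 + 5*k**2 + 29*k + 9)/(k**2 + 5*k + 6) ≠ 0.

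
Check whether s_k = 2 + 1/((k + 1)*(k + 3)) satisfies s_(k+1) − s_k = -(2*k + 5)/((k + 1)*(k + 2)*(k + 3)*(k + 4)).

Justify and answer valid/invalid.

valid; difference matches t_k

s_(k+1) = 2 + 1/((k + 2)*(k + 4))
s_(k+1) − s_k = (-2*k - 5)/(k**4 + 10*k**3 + 35*k**2 + 50*k + 24)
(s_(k+1) − s_k) − t_k = 0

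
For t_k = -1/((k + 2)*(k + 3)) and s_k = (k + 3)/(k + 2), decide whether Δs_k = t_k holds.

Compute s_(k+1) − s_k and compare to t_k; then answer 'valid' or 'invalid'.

s_(k+1) = (k + 4)/(k + 3)
s_(k+1) − s_k = -1/(k**2 + 5*k + 6)
(s_(k+1) − s_k) − t_k = 0

Valid: the claim telescopes to t_k.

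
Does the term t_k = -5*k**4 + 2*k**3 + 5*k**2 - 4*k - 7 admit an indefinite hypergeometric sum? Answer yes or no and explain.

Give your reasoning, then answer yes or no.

Step 1: r(k) = (5*k**4 + 18*k**3 + 19*k**2 + 8*k + 9)/(5*k**4 - 2*k**3 - 5*k**2 + 4*k + 7).
So A=1 and B=1, with C=k**4 - 2*k**3/5 - k**2 + 4*k/5 + 7/5.
Set up (1)·f(k+1) − (1)·f(k) − (k**4 - 2*k**3/5 - k**2 + 4*k/5 + 7/5) = 0.
deg f ≤ 5 (via 0,0,4).
Coefficient equations give f(k) = k*(k**4 - 3*k**3 + k**2 + 4*k + 4)/5.
R(k) = B(k−1)·f(k)/C(k) = k*(k**4 - 3*k**3 + k**2 + 4*k + 4)/(5*k**4 - 2*k**3 - 5*k**2 + 4*k + 7); s_k = R·t_k = k*(-k**4 + 3*k**3 - k**2 - 4*k - 4).
Verify: -5*k**4 + 2*k**3 + 5*k**2 - 4*k - 7 matches t_k.

Yes. s_k = k*(-k**4 + 3*k**3 - k**2 - 4*k - 4).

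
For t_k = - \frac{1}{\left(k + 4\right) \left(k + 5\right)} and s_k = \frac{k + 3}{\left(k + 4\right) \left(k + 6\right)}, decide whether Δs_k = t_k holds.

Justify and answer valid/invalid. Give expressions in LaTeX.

Invalid: residual \frac{3 \left(2 k + 11\right)}{k^{4} + 22 k^{3} + 179 k^{2} + 638 k + 840} ≠ 0.

s_(k+1) = (k + 4)/((k + 5)*(k + 7))
s_(k+1) − s_k = (-k**2 - 7*k - 9)/(k**4 + 22*k**3 + 179*k**2 + 638*k + 840)
(s_(k+1) − s_k) − t_k = 3*(2*k + 11)/(k**4 + 22*k**3 + 179*k**2 + 638*k + 840)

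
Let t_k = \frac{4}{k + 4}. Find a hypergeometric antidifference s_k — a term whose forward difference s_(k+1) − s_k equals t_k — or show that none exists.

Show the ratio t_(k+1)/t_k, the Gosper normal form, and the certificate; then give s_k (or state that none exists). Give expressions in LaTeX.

Step 1: r(k) = (k + 4)/(k + 5).
Take A(k)=k + 4, B(k)=k + 5, C(k)=1.
Key eq: (k + 4)·f(k+1) = (k + 4)·f(k) + (1).
deg f ≤ 0 (via 1,1,0).
Put f(k) = c0: A·f(k+1) − B(k−1)·f(k) − C = -1; need -1 = 0 — inconsistent ⇒ no f, not summable.

none — t_k is not Gosper-summable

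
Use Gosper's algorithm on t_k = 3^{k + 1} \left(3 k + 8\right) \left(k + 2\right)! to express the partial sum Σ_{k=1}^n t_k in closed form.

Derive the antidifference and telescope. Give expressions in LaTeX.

S(n) = 9 \cdot 3^{n} \left(n + 3\right)! - 54

Ratio r(k) = 3*(k + 3)*(3*k + 11)/(3*k + 8).
Take A(k)=3*k + 9, B(k)=1, C(k)=k + 8/3.
Solve (3*k + 9)·f(k+1) − (1)·f(k) = k + 8/3.
Bound: deg f ≤ 0.
Solving with deg f ≤ 0: f(k) = 1/3.
Then R = B(k−1)f/C = 1/(3*k + 8), so s_k = R(k)·t_k = 3**(k + 1)*factorial(k + 2).
Check: Δs_k = 3**(k + 1)*(3*k + 8)*factorial(k + 2). ✓
Telescope: S(n) = s_(n+1) − s_(1) = 3**(n + 2)*factorial(n + 3) − (54) = 9*3**n*factorial(n + 3) - 54.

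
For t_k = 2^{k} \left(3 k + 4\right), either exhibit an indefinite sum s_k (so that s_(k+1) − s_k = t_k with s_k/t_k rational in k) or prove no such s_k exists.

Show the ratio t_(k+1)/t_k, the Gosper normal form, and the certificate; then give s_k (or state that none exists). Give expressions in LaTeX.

s_k = 2^{k} \left(3 k - 2\right)

Ratio r(k) = 2*(3*k + 7)/(3*k + 4).
So A=2 and B=1, with C=k + 4/3.
Key eq: (2)·f(k+1) = (1)·f(k) + (k + 4/3).
Bound: deg f ≤ 1.
Solve for f: f(k) = (3*k - 2)/3 (degree 1 ≤ 1).
Get s_k = R·t_k = 2**k*(3*k - 2) with R(k) = B(k−1)f(k)/C(k) = (3*k - 2)/(3*k + 4).
Verify: 2**k*(3*k + 4) matches t_k.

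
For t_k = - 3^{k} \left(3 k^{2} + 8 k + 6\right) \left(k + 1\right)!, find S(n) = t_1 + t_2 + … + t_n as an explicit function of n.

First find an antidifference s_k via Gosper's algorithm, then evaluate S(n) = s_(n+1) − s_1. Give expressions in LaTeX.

S(n) = - 3 \cdot 3^{n} n \left(n + 2\right)! - 3 \cdot 3^{n} \left(n + 2\right)! + 6

Compute t_(k+1)/t_k: get 3*(3*k**3 + 20*k**2 + 45*k + 34)/(3*k**2 + 8*k + 6).
Take A(k)=3*k + 6, B(k)=1, C(k)=k**2 + 8*k/3 + 2.
Set up (3*k + 6)·f(k+1) − (1)·f(k) − (k**2 + 8*k/3 + 2) = 0.
Bound: deg f ≤ 1.
Solve for f: f(k) = k/3 (degree 1 ≤ 1).
Get s_k = R·t_k = -3**k*k*factorial(k + 1) with R(k) = B(k−1)f(k)/C(k) = k/(3*k**2 + 8*k + 6).
Check: Δs_k = -3**k*(3*k**2 + 8*k + 6)*factorial(k + 1). ✓
s_(n+1) = -3**(n + 1)*(n + 1)*factorial(n + 2) and s_(1) = -6, so S(n) = -3*3**n*n*factorial(n + 2) - 3*3**n*factorial(n + 2) + 6.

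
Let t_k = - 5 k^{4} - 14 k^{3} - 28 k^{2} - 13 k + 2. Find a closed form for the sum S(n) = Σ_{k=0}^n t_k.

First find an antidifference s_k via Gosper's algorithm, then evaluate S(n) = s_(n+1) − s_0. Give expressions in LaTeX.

Ratio r(k) = (5*k**4 + 34*k**3 + 100*k**2 + 131*k + 58)/(5*k**4 + 14*k**3 + 28*k**2 + 13*k - 2).
Take A(k)=1, B(k)=1, C(k)=k**4 + 14*k**3/5 + 28*k**2/5 + 13*k/5 - 2/5.
f must satisfy (1)·f(k+1) − (1)·f(k) = k**4 + 14*k**3/5 + 28*k**2/5 + 13*k/5 - 2/5.
deg f ≤ 5 (via 0,0,4).
Coefficient equations give f(k) = k*(k**4 + k**3 + 4*k**2 - 4*k - 4)/5.
Get s_k = R·t_k = k*(-k**4 - k**3 - 4*k**2 + 4*k + 4) with R(k) = B(k−1)f(k)/C(k) = k*(k**4 + k**3 + 4*k**2 - 4*k - 4)/(5*k**4 + 14*k**3 + 28*k**2 + 13*k - 2).
Verify: -5*k**4 - 14*k**3 - 28*k**2 - 13*k + 2 matches t_k.
Telescope: S(n) = s_(n+1) − s_(0) = -n**5 - 6*n**4 - 18*n**3 - 24*n**2 - 9*n + 2 − (0) = -n**5 - 6*n**4 - 18*n**3 - 24*n**2 - 9*n + 2.

S(n) = - n^{5} - 6 n^{4} - 18 n^{3} - 24 n^{2} - 9 n + 2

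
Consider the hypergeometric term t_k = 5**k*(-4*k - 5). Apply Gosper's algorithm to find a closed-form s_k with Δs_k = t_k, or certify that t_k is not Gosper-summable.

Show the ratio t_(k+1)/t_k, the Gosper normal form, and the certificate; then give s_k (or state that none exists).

s_k = -5**k*k

t_(k+1)/t_k = 5*(4*k + 9)/(4*k + 5).
Take A(k)=5, B(k)=1, C(k)=k + 5/4.
f must satisfy (5)·f(k+1) − (1)·f(k) = k + 5/4.
Bound: deg f ≤ 1.
Solve for f: f(k) = k/4 (degree 1 ≤ 1).
R(k) = B(k−1)·f(k)/C(k) = k/(4*k + 5); s_k = R·t_k = -5**k*k.
Check: Δs_k = 5**k*(-4*k - 5). ✓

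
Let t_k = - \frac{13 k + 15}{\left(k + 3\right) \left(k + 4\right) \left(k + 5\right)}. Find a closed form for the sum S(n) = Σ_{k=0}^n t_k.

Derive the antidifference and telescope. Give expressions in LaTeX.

S(n) = \frac{- 9 n^{2} - 29 n - 20}{4 \left(n^{2} + 9 n + 20\right)}

r(k) = (k + 3)*(13*k + 28)/((k + 6)*(13*k + 15)) after simplifying.
Take A(k)=k + 3, B(k)=k + 6, C(k)=k + 15/13.
Need (k + 3)·f(k+1) − (k + 5)·f(k) = k + 15/13.
Degrees (1,1,1) ⇒ d ≤ 2.
Solving with deg f ≤ 2: f(k) = k*(9*k + 11)/52.
R(k) = B(k−1)·f(k)/C(k) = k*(k + 5)*(9*k + 11)/(4*(13*k + 15)); s_k = R·t_k = k*(-9*k - 11)/(4*(k + 3)*(k + 4)).
Check: Δs_k = (-13*k - 15)/(k**3 + 12*k**2 + 47*k + 60). ✓
Σ_(k=0)^n t_k = s_(n+1) − s_(0) = ((-9*n**2 - 29*n - 20)/(4*(n**2 + 9*n + 20))) − (0), i.e. (-9*n**2 - 29*n - 20)/(4*(n**2 + 9*n + 20)).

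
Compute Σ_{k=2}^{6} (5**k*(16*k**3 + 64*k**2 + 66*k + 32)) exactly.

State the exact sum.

Σ = 110702200

r(k) = 5*(8*k**3 + 56*k**2 + 121*k + 89)/(8*k**3 + 32*k**2 + 33*k + 16) after simplifying.
A = 5, B = 1, C = k**3 + 4*k**2 + 33*k/8 + 2.
f must satisfy (5)·f(k+1) − (1)·f(k) = k**3 + 4*k**2 + 33*k/8 + 2.
d = 3 from the (0,0,3) case.
Match coefficients ⇒ f(k) = (4*k**3 + k**2 - k + 3)/16.
So s_k = (B(k−1)f/C)·t_k = ((4*k**3 + k**2 - k + 3)/(2*(8*k**3 + 32*k**2 + 33*k + 16)))·t_k = 5**k*(4*k**3 + k**2 - k + 3).
Check: Δs_k = 5**k*(16*k**3 + 64*k**2 + 66*k + 32). ✓
Evaluate s at k=7 and k=2: 110703125 and 925; difference 110702200.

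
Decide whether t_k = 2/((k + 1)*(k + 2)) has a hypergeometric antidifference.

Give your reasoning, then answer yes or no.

Step 1: r(k) = (k + 1)/(k + 3).
So A=k + 1 and B=k + 3, with C=1.
Set up (k + 1)·f(k+1) − (k + 2)·f(k) − (1) = 0.
Degrees (1,1,0) ⇒ d ≤ 1.
A polynomial solution: f(k) = k.
Then R = B(k−1)f/C = k*(k + 2), so s_k = R(k)·t_k = 2*k/(k + 1).
s_(k+1) − s_k = 2/(k**2 + 3*k + 2) = t_k.

Yes. s_k = 2*k/(k + 1).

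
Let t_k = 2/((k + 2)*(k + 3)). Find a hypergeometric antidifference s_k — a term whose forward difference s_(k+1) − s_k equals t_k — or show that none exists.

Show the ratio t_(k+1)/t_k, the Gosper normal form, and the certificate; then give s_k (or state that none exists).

s_k = k/(k + 2)

The ratio is (k + 2)/(k + 4).
Factor: A=k + 2; B=k + 4; C=1.
f must satisfy (k + 2)·f(k+1) − (k + 3)·f(k) = 1.
From deg A=1, deg B=1, deg C=0: d=1.
Coefficient equations give f(k) = k/2.
Certificate R = B(k−1)f/C = k*(k + 3)/2 gives s_k = k/(k + 2).
Check: Δs_k = 2/(k**2 + 5*k + 6). ✓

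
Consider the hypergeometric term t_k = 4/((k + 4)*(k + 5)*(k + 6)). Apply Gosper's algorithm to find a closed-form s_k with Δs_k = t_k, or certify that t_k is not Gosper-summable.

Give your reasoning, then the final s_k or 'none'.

Step 1: r(k) = (k + 4)/(k + 7).
Take A(k)=k + 4, B(k)=k + 7, C(k)=1.
f must satisfy (k + 4)·f(k+1) − (k + 6)·f(k) = 1.
Degrees (1,1,0) ⇒ d ≤ 2.
Match coefficients ⇒ f(k) = k*(k + 9)/40.
Then R = B(k−1)f/C = k*(k + 6)*(k + 9)/40, so s_k = R(k)·t_k = k*(k + 9)/(10*(k + 4)*(k + 5)).
s_(k+1) − s_k = 4/(k**3 + 15*k**2 + 74*k + 120) = t_k.

s_k = k*(k + 9)/(10*(k + 4)*(k + 5))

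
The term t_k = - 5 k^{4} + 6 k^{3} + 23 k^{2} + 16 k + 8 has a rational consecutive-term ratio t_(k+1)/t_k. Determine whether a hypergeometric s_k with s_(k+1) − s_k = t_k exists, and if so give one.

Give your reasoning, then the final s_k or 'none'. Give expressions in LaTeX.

s_k = k \left(- k^{4} + 4 k^{3} + 3 k^{2} - 2 k + 4\right)

t_(k+1)/t_k = (5*k**4 + 14*k**3 - 11*k**2 - 60*k - 48)/(5*k**4 - 6*k**3 - 23*k**2 - 16*k - 8).
Gosper form: A/B · C(k+1)/C(k) with A=1, B=1, C=k**4 - 6*k**3/5 - 23*k**2/5 - 16*k/5 - 8/5.
f must satisfy (1)·f(k+1) − (1)·f(k) = k**4 - 6*k**3/5 - 23*k**2/5 - 16*k/5 - 8/5.
From deg A=0, deg B=0, deg C=4: d=5.
Solving with deg f ≤ 5: f(k) = k*(k**4 - 4*k**3 - 3*k**2 + 2*k - 4)/5.
Certificate R = B(k−1)f/C = k*(k**4 - 4*k**3 - 3*k**2 + 2*k - 4)/(5*k**4 - 6*k**3 - 23*k**2 - 16*k - 8) gives s_k = k*(-k**4 + 4*k**3 + 3*k**2 - 2*k + 4).
Verify: -5*k**4 + 6*k**3 + 23*k**2 + 16*k + 8 matches t_k.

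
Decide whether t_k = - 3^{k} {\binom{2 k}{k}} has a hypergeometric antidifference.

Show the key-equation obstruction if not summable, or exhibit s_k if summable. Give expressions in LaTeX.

Step 1: r(k) = 6*(2*k + 1)/(k + 1).
So A=12*k + 6 and B=k + 1, with C=1.
f must satisfy (12*k + 6)·f(k+1) − (k)·f(k) = 1.
From deg A=1, deg B=1, deg C=0: d=-1.
Negative degree bound (-1): no f exists, t_k not Gosper-summable.

No. Not Gosper-summable.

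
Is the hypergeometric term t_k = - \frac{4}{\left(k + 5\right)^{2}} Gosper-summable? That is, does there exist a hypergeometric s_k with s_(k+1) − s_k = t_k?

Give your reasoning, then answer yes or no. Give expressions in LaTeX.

Step 1: r(k) = (k + 5)**2/(k + 6)**2.
Normal form (A,B,C) = (k**2 + 10*k + 25, k**2 + 12*k + 36, 1).
Set up (k**2 + 10*k + 25)·f(k+1) − (k**2 + 10*k + 25)·f(k) − (1) = 0.
d = 0 from the (2,2,0) case.
Generic f = c0 gives residual -1; -1 = 0 cannot hold, so t_k is not Gosper-summable.

No. Not Gosper-summable.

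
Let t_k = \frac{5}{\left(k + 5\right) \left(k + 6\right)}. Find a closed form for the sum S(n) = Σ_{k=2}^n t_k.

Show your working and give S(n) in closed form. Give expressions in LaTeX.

Compute t_(k+1)/t_k: get (k + 5)/(k + 7).
Gosper form: A/B · C(k+1)/C(k) with A=k + 5, B=k + 7, C=1.
Set up (k + 5)·f(k+1) − (k + 6)·f(k) − (1) = 0.
Bound: deg f ≤ 1.
Coefficient equations give f(k) = k/5.
Then R = B(k−1)f/C = k*(k + 6)/5, so s_k = R(k)·t_k = k/(k + 5).
s_(k+1) − s_k = 5/(k**2 + 11*k + 30) = t_k.
s_(n+1) = (n + 1)/(n + 6) and s_(2) = 2/7, so S(n) = 5*(n - 1)/(7*(n + 6)).

S(n) = \frac{5 \left(n - 1\right)}{7 \left(n + 6\right)}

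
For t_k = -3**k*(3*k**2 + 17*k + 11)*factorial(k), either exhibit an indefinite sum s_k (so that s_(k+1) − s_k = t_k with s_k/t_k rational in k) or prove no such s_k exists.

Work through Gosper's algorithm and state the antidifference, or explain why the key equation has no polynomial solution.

The ratio is 3*(3*k**3 + 26*k**2 + 54*k + 31)/(3*k**2 + 17*k + 11).
Take A(k)=3*k + 3, B(k)=1, C(k)=k**2 + 17*k/3 + 11/3.
f must satisfy (3*k + 3)·f(k+1) − (1)·f(k) = k**2 + 17*k/3 + 11/3.
Degrees (1,0,2) ⇒ d ≤ 1.
Coefficient equations give f(k) = (k + 4)/3.
Get s_k = R·t_k = -3**k*(k + 4)*factorial(k) with R(k) = B(k−1)f(k)/C(k) = (k + 4)/(3*k**2 + 17*k + 11).
Check: Δs_k = -3**k*(3*k**2 + 17*k + 11)*factorial(k). ✓

s_k = -3**k*(k + 4)*factorial(k)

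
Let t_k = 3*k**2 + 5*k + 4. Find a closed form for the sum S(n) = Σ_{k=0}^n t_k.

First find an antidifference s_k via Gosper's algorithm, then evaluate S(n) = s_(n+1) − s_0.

S(n) = n**3 + 4*n**2 + 7*n + 4

r(k) = (3*k**2 + 11*k + 12)/(3*k**2 + 5*k + 4) after simplifying.
Gosper form: A/B · C(k+1)/C(k) with A=1, B=1, C=k**2 + 5*k/3 + 4/3.
Set up (1)·f(k+1) − (1)·f(k) − (k**2 + 5*k/3 + 4/3) = 0.
Degrees (0,0,2) ⇒ d ≤ 3.
Solving with deg f ≤ 3: f(k) = k*(k**2 + k + 2)/3.
So s_k = (B(k−1)f/C)·t_k = (k*(k**2 + k + 2)/(3*k**2 + 5*k + 4))·t_k = k*(k**2 + k + 2).
s_(k+1) − s_k = 3*k**2 + 5*k + 4 = t_k.
s_(n+1) = n**3 + 4*n**2 + 7*n + 4 and s_(0) = 0, so S(n) = n**3 + 4*n**2 + 7*n + 4.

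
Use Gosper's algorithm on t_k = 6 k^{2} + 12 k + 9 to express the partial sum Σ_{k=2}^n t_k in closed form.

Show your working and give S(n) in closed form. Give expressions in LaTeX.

Compute t_(k+1)/t_k: get (2*k**2 + 8*k + 9)/(2*k**2 + 4*k + 3).
Take A(k)=1, B(k)=1, C(k)=k**2 + 2*k + 3/2.
f must satisfy (1)·f(k+1) − (1)·f(k) = k**2 + 2*k + 3/2.
Bound: deg f ≤ 3.
Solving with deg f ≤ 3: f(k) = k*(2*k**2 + 3*k + 4)/6.
R(k) = B(k−1)·f(k)/C(k) = k*(2*k**2 + 3*k + 4)/(3*(2*k**2 + 4*k + 3)); s_k = R·t_k = k*(2*k**2 + 3*k + 4).
Δs = 6*k**2 + 12*k + 9, as required.
Telescope: S(n) = s_(n+1) − s_(2) = 2*n**3 + 9*n**2 + 16*n + 9 − (36) = 2*n**3 + 9*n**2 + 16*n - 27.

S(n) = 2 n^{3} + 9 n^{2} + 16 n - 27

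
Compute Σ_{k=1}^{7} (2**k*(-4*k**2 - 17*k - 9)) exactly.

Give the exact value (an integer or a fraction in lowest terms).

Σ = -67320

The ratio is 2*(4*k**2 + 25*k + 30)/(4*k**2 + 17*k + 9).
Normal form (A,B,C) = (2, 1, k**2 + 17*k/4 + 9/4).
Need (2)·f(k+1) − (1)·f(k) = k**2 + 17*k/4 + 9/4.
deg f ≤ 2 (via 0,0,2).
A polynomial solution: f(k) = (4*k**2 + k - 1)/4.
Certificate R = B(k−1)f/C = (4*k**2 + k - 1)/(4*k**2 + 17*k + 9) gives s_k = 2**k*(-4*k**2 - k + 1).
s_(k+1) − s_k = 2**k*(-4*k**2 - 17*k - 9) = t_k.
Σ_(k=1)^(7) t_k = s_(8) − s_(1) = -67328 − (-8) = -67320.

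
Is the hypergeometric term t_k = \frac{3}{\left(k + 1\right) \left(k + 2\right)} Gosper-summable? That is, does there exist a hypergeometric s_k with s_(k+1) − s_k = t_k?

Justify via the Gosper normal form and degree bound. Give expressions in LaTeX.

r(k) = (k + 1)/(k + 3) after simplifying.
Take A(k)=k + 1, B(k)=k + 3, C(k)=1.
Set up (k + 1)·f(k+1) − (k + 2)·f(k) − (1) = 0.
Degrees (1,1,0) ⇒ d ≤ 1.
Solve for f: f(k) = k (degree 1 ≤ 1).
Then R = B(k−1)f/C = k*(k + 2), so s_k = R(k)·t_k = 3*k/(k + 1).
Check: Δs_k = 3/(k**2 + 3*k + 2). ✓

Yes. s_k = \frac{3 k}{k + 1}.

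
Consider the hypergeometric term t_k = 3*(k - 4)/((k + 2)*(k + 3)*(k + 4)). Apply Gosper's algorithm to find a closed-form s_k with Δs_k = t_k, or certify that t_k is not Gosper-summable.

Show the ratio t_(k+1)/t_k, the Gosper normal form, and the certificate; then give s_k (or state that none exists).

s_k = k*(-k - 11)/(2*(k + 2)*(k + 3))

The ratio is (k - 3)*(k + 2)/((k - 4)*(k + 5)).
Take A(k)=k + 2, B(k)=k + 5, C(k)=k - 4.
Set up (k + 2)·f(k+1) − (k + 4)·f(k) − (k - 4) = 0.
Bound: deg f ≤ 2.
Solving with deg f ≤ 2: f(k) = -k*(k + 11)/6.
R(k) = B(k−1)·f(k)/C(k) = -k*(k + 4)*(k + 11)/(6*(k - 4)); s_k = R·t_k = k*(-k - 11)/(2*(k + 2)*(k + 3)).
s_(k+1) − s_k = 3*(k - 4)/(k**3 + 9*k**2 + 26*k + 24) = t_k.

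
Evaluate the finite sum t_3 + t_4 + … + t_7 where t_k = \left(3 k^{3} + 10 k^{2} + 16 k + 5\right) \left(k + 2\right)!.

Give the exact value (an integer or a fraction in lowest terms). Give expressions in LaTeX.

Ratio r(k) = (3*k**4 + 28*k**3 + 102*k**2 + 169*k + 102)/(3*k**3 + 10*k**2 + 16*k + 5).
So A=k + 3 and B=1, with C=k**3 + 10*k**2/3 + 16*k/3 + 5/3.
Key eq: (k + 3)·f(k+1) = (1)·f(k) + (k**3 + 10*k**2/3 + 16*k/3 + 5/3).
From deg A=1, deg B=0, deg C=3: d=2.
A polynomial solution: f(k) = (3*k**2 - 2*k + 1)/3.
Certificate R = B(k−1)f/C = (3*k**2 - 2*k + 1)/(3*k**3 + 10*k**2 + 16*k + 5) gives s_k = (3*k**2 - 2*k + 1)*factorial(k + 2).
Check: Δs_k = (3*k**3 + 10*k**2 + 16*k + 5)*factorial(k + 2). ✓
Sum = s_(8) − s_(3); s_(8) = 642297600, s_(3) = 2640 ⇒ 642294960.

Σ = 642294960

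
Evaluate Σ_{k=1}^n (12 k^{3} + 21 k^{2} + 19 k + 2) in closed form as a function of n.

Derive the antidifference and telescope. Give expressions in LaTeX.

Ratio r(k) = (12*k**3 + 57*k**2 + 97*k + 54)/(12*k**3 + 21*k**2 + 19*k + 2).
Take A(k)=1, B(k)=1, C(k)=k**3 + 7*k**2/4 + 19*k/12 + 1/6.
Key eq: (1)·f(k+1) = (1)·f(k) + (k**3 + 7*k**2/4 + 19*k/12 + 1/6).
deg f ≤ 4 (via 0,0,3).
Solve for f: f(k) = k*(3*k**3 + k**2 + 2*k - 4)/12 (degree 4 ≤ 4).
So s_k = (B(k−1)f/C)·t_k = (k*(3*k**3 + k**2 + 2*k - 4)/(12*k**3 + 21*k**2 + 19*k + 2))·t_k = k*(3*k**3 + k**2 + 2*k - 4).
Δs = 12*k**3 + 21*k**2 + 19*k + 2, as required.
Telescope: S(n) = s_(n+1) − s_(1) = 3*n**4 + 13*n**3 + 23*n**2 + 15*n + 2 − (2) = n*(3*n**3 + 13*n**2 + 23*n + 15).

S(n) = n \left(3 n^{3} + 13 n^{2} + 23 n + 15\right)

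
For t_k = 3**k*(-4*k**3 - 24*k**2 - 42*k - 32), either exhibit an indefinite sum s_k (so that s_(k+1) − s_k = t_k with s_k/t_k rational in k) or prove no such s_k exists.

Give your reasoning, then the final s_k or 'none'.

s_k = 3**k*(-2*k**3 - 3*k**2 - 3*k - 4)

r(k) = 3*(2*k**3 + 18*k**2 + 51*k + 51)/(2*k**3 + 12*k**2 + 21*k + 16) after simplifying.
Gosper form: A/B · C(k+1)/C(k) with A=3, B=1, C=k**3 + 6*k**2 + 21*k/2 + 8.
Key eq: (3)·f(k+1) = (1)·f(k) + (k**3 + 6*k**2 + 21*k/2 + 8).
d = 3 from the (0,0,3) case.
Coefficient equations give f(k) = (2*k**3 + 3*k**2 + 3*k + 4)/4.
Get s_k = R·t_k = 3**k*(-2*k**3 - 3*k**2 - 3*k - 4) with R(k) = B(k−1)f(k)/C(k) = (2*k**3 + 3*k**2 + 3*k + 4)/(2*(2*k**3 + 12*k**2 + 21*k + 16)).
Check: Δs_k = 3**k*(-4*k**3 - 24*k**2 - 42*k - 32). ✓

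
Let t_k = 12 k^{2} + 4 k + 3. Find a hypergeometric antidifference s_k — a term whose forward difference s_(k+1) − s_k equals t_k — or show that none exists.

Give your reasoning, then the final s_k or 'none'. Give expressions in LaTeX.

t_(k+1)/t_k = (12*k**2 + 28*k + 19)/(12*k**2 + 4*k + 3).
Factor: A=1; B=1; C=k**2 + k/3 + 1/4.
Key eq: (1)·f(k+1) = (1)·f(k) + (k**2 + k/3 + 1/4).
Degrees (0,0,2) ⇒ d ≤ 3.
Match coefficients ⇒ f(k) = k*(4*k**2 - 4*k + 3)/12.
Get s_k = R·t_k = k*(4*k**2 - 4*k + 3) with R(k) = B(k−1)f(k)/C(k) = k*(4*k**2 - 4*k + 3)/(12*k**2 + 4*k + 3).
Verify: 12*k**2 + 4*k + 3 matches t_k.

s_k = k \left(4 k^{2} - 4 k + 3\right)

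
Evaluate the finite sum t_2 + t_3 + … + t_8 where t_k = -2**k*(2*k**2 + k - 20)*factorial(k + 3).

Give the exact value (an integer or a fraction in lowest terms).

Ratio r(k) = 2*(k + 4)*(k + 2*(k + 1)**2 - 19)/(2*k**2 + k - 20).
Take A(k)=2*k + 8, B(k)=1, C(k)=k**2 + k/2 - 10.
Set up (2*k + 8)·f(k+1) − (1)·f(k) − (k**2 + k/2 - 10) = 0.
d = 1 from the (1,0,2) case.
Match coefficients ⇒ f(k) = (k - 4)/2.
Get s_k = R·t_k = -2**k*(k - 4)*factorial(k + 3) with R(k) = B(k−1)f(k)/C(k) = (k - 4)/(2*k**2 + k - 20).
Check: Δs_k = -2**k*(2*k**2 + k - 20)*factorial(k + 3). ✓
Sum = s_(9) − s_(2); s_(9) = -1226244096000, s_(2) = 960 ⇒ -1226244096960.

Σ = -1226244096960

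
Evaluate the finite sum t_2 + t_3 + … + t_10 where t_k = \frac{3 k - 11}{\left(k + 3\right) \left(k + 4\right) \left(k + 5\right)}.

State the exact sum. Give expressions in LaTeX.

Ratio r(k) = (k + 3)*(3*k - 8)/((k + 6)*(3*k - 11)).
Gosper form: A/B · C(k+1)/C(k) with A=k + 3, B=k + 6, C=k - 11/3.
Key eq: (k + 3)·f(k+1) = (k + 5)·f(k) + (k - 11/3).
From deg A=1, deg B=1, deg C=1: d=2.
Solving with deg f ≤ 2: f(k) = -k*(k + 43)/36.
Certificate R = B(k−1)f/C = -k*(k + 5)*(k + 43)/(12*(3*k - 11)) gives s_k = k*(-k - 43)/(12*(k + 3)*(k + 4)).
Check: Δs_k = (3*k - 11)/(k**3 + 12*k**2 + 47*k + 60). ✓
Telescoping: Σ = s_(11) − s_(2) = -33/140 − (-1/4) = 1/70.

Σ = 1/70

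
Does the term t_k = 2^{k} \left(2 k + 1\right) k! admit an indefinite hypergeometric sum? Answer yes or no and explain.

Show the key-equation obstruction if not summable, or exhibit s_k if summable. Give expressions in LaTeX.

Yes. s_k = 2^{k} k!.

r(k) = 2*(k + 1)*(2*k + 3)/(2*k + 1) after simplifying.
Take A(k)=2*k + 2, B(k)=1, C(k)=k + 1/2.
Set up (2*k + 2)·f(k+1) − (1)·f(k) − (k + 1/2) = 0.
d = 0 from the (1,0,1) case.
Match coefficients ⇒ f(k) = 1/2.
Get s_k = R·t_k = 2**k*factorial(k) with R(k) = B(k−1)f(k)/C(k) = 1/(2*k + 1).
Δs = 2**k*(2*k + 1)*factorial(k), as required.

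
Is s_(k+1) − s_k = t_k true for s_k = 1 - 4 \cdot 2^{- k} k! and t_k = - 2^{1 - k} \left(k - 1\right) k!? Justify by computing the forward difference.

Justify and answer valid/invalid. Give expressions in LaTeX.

s_(k+1) = (2**k - 2*k*factorial(k) - 2*factorial(k))/2**k
s_(k+1) − s_k = -2**(1 - k)*(k - 1)*factorial(k)
(s_(k+1) − s_k) − t_k = 0

Valid: the claim telescopes to t_k.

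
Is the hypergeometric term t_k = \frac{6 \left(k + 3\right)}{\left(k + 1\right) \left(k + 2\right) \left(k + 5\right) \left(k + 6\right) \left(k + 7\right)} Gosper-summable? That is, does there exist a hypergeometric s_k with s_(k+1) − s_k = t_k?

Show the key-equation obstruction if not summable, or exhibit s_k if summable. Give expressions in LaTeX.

Compute t_(k+1)/t_k: get (k + 1)*(k + 4)*(k + 5)/((k + 3)**2*(k + 8)).
So A=k + 1 and B=k + 8, with C=k**3 + 10*k**2 + 33*k + 36.
Key eq: (k + 1)·f(k+1) = (k + 7)·f(k) + (k**3 + 10*k**2 + 33*k + 36).
Bound: deg f ≤ 6.
A polynomial solution: f(k) = k*(k + 2)*(k + 3)*(k + 4)*(k**2 + 12*k + 41)/90.
R(k) = B(k−1)·f(k)/C(k) = k*(k + 2)*(k + 7)*(k**2 + 12*k + 41)/(90*(k + 3)); s_k = R·t_k = k*(k**2 + 12*k + 41)/(15*(k**3 + 12*k**2 + 41*k + 30)).
Verify: 6*(k + 3)/(k**5 + 21*k**4 + 163*k**3 + 567*k**2 + 844*k + 420) matches t_k.

Yes. s_k = \frac{k \left(k^{2} + 12 k + 41\right)}{15 \left(k^{3} + 12 k^{2} + 41 k + 30\right)}.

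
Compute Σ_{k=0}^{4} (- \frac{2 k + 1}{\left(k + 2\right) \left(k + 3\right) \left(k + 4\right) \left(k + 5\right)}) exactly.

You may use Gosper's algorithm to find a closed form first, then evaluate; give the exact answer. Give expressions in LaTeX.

The ratio is (k + 2)*(2*k + 3)/((k + 6)*(2*k + 1)).
Factor: A=k + 2; B=k + 6; C=k + 1/2.
f must satisfy (k + 2)·f(k+1) − (k + 5)·f(k) = k + 1/2.
Bound: deg f ≤ 3.
Match coefficients ⇒ f(k) = k*(k**2 + 9*k + 2)/48.
Get s_k = R·t_k = k*(-k**2 - 9*k - 2)/(24*(k + 2)*(k + 3)*(k + 4)) with R(k) = B(k−1)f(k)/C(k) = k*(k + 5)*(k**2 + 9*k + 2)/(24*(2*k + 1)).
s_(k+1) − s_k = (-2*k - 1)/(k**4 + 14*k**3 + 71*k**2 + 154*k + 120) = t_k.
Evaluate s at k=5 and k=0: -5/168 and 0; difference -5/168.

Σ = -5/168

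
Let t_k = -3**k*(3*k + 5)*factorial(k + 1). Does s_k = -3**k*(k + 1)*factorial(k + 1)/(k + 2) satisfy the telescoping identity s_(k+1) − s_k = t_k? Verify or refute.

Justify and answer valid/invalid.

s_(k+1) = -3**(k + 1)*(k + 2)*factorial(k + 2)/(k + 3)
s_(k+1) − s_k = -3**k*(3*k**3 + 17*k**2 + 32*k + 21)*factorial(k + 1)/((k + 2)*(k + 3))
(s_(k+1) − s_k) − t_k = 3**k*(3*k**2 + 11*k + 9)*factorial(k + 1)/((k + 2)*(k + 3))

Invalid: residual 3**k*(3*k**2 + 11*k + 9)*factorial(k + 1)/((k + 2)*(k + 3)) ≠ 0.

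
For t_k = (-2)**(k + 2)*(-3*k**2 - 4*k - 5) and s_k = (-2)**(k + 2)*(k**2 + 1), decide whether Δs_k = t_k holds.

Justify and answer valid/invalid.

Valid — Δs_k = t_k.

s_(k+1) = (-2)**(k + 3)*((k + 1)**2 + 1)
s_(k+1) − s_k = (-2)**(k + 2)*(-3*k**2 - 4*k - 5)
(s_(k+1) − s_k) − t_k = 0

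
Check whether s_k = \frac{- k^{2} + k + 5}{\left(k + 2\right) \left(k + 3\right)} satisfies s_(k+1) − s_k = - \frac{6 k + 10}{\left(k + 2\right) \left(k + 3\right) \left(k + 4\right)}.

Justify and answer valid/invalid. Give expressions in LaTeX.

s_(k+1) = (k - (k + 1)**2 + 6)/((k + 3)*(k + 4))
s_(k+1) − s_k = 2*(-3*k - 5)/(k**3 + 9*k**2 + 26*k + 24)
(s_(k+1) − s_k) − t_k = 0

valid (s_(k+1) − s_k reduces to t_k)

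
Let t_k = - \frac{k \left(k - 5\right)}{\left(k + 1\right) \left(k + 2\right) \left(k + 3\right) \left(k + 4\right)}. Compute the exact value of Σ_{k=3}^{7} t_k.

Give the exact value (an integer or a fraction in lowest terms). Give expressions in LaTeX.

t_(k+1)/t_k = (k - 4)*(k + 1)**2/(k*(k - 5)*(k + 5)).
Gosper form: A/B · C(k+1)/C(k) with A=k + 1, B=k + 5, C=k**2 - 5*k.
Set up (k + 1)·f(k+1) − (k + 4)·f(k) − (k**2 - 5*k) = 0.
deg f ≤ 3 (via 1,1,2).
Solve for f: f(k) = -k*(k - 1) (degree 2 ≤ 3).
Certificate R = B(k−1)f/C = -(k - 1)*(k + 4)/(k - 5) gives s_k = k*(k - 1)/((k + 1)*(k + 2)*(k + 3)).
s_(k+1) − s_k = k*(5 - k)/(k**4 + 10*k**3 + 35*k**2 + 50*k + 24) = t_k.
Telescoping: Σ = s_(8) − s_(3) = 28/495 − (1/20) = 13/1980.

Σ = 13/1980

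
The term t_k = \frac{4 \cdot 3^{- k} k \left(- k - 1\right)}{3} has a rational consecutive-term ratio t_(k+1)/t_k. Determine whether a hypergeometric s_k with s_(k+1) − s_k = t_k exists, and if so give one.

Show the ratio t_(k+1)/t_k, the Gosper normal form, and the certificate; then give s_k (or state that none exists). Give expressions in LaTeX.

r(k) = (k + 2)/(3*k) after simplifying.
Take A(k)=1/3, B(k)=1, C(k)=k**2 + k.
Set up (1/3)·f(k+1) − (1)·f(k) − (k**2 + k) = 0.
Bound: deg f ≤ 2.
Solving with deg f ≤ 2: f(k) = -3*(2*k**2 + 4*k + 3)/4.
Certificate R = B(k−1)f/C = -3*(2*k**2 + 4*k + 3)/(4*k*(k + 1)) gives s_k = (2*k**2 + 4*k + 3)/3**k.
s_(k+1) − s_k = 4*k*(-k - 1)/(3*3**k) = t_k.

s_k = 3^{- k} \left(2 k^{2} + 4 k + 3\right)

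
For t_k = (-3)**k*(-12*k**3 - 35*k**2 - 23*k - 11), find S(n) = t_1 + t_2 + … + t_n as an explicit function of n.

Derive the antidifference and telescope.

r(k) = 3*(-12*k**3 - 71*k**2 - 129*k - 81)/(12*k**3 + 35*k**2 + 23*k + 11) after simplifying.
A = -3, B = 1, C = k**3 + 35*k**2/12 + 23*k/12 + 11/12.
Need (-3)·f(k+1) − (1)·f(k) = k**3 + 35*k**2/12 + 23*k/12 + 11/12.
Degrees (0,0,3) ⇒ d ≤ 3.
Solving with deg f ≤ 3: f(k) = -(3*k**3 + 2*k**2 - 4*k + 2)/12.
R(k) = B(k−1)·f(k)/C(k) = -(3*k**3 + 2*k**2 - 4*k + 2)/(12*k**3 + 35*k**2 + 23*k + 11); s_k = R·t_k = (-3)**k*(3*k**3 + 2*k**2 - 4*k + 2).
Δs = (-3)**k*(-12*k**3 - 35*k**2 - 23*k - 11), as required.
Σ_(k=1)^n t_k = s_(n+1) − s_(1) = ((-3)**(n + 1)*(3*n**3 + 11*n**2 + 9*n + 3)) − (-9), i.e. -9*(-3)**n*n**3 - 33*(-3)**n*n**2 - 27*(-3)**n*n - 9*(-3)**n + 9.

S(n) = -9*(-3)**n*n**3 - 33*(-3)**n*n**2 - 27*(-3)**n*n - 9*(-3)**n + 9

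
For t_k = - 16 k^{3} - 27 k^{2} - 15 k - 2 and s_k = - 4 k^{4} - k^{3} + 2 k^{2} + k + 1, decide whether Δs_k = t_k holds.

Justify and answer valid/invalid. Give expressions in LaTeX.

valid; difference matches t_k

s_(k+1) = k - 4*(k + 1)**4 - (k + 1)**3 + 2*(k + 1)**2 + 2
s_(k+1) − s_k = -16*k**3 - 27*k**2 - 15*k - 2
(s_(k+1) − s_k) − t_k = 0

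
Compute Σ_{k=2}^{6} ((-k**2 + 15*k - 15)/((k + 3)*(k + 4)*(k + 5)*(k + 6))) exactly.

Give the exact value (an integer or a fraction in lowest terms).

Σ = 83/3080

The ratio is -(k + 3)*(15*k - (k + 1)**2)/((k + 7)*(k**2 - 15*k + 15)).
Factor: A=k + 3; B=k + 7; C=k**2 - 15*k + 15.
Solve (k + 3)·f(k+1) − (k + 6)·f(k) = k**2 - 15*k + 15.
d = 3 from the (1,1,2) case.
A polynomial solution: f(k) = k*(k**2 - 18*k + 167)/30.
Get s_k = R·t_k = k*(-k**2 + 18*k - 167)/(30*(k + 3)*(k + 4)*(k + 5)) with R(k) = B(k−1)f(k)/C(k) = k*(k + 6)*(k**2 - 18*k + 167)/(30*(k**2 - 15*k + 15)).
s_(k+1) − s_k = (-k**2 + 15*k - 15)/(k**4 + 18*k**3 + 119*k**2 + 342*k + 360) = t_k.
Telescoping: Σ = s_(7) − s_(2) = -7/440 − (-3/70) = 83/3080.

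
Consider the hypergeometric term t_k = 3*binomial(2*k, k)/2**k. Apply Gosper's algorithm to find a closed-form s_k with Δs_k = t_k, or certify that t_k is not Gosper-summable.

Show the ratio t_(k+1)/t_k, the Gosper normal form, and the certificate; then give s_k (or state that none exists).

none (Gosper's algorithm certifies no s_k)

Compute t_(k+1)/t_k: get (2*k + 1)/(k + 1).
Normal form (A,B,C) = (2*k + 1, k + 1, 1).
Solve (2*k + 1)·f(k+1) − (k)·f(k) = 1.
Bound: deg f ≤ -1.
Negative degree bound (-1): no f exists, t_k not Gosper-summable.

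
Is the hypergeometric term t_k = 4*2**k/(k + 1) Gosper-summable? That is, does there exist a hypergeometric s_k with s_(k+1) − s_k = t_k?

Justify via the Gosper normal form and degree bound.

Compute t_(k+1)/t_k: get 2*(k + 1)/(k + 2).
Take A(k)=2*k + 2, B(k)=k + 2, C(k)=1.
Need (2*k + 2)·f(k+1) − (k + 1)·f(k) = 1.
deg f ≤ -1 (via 1,1,0).
d = -1 < 0 ⇒ no nonzero polynomial f; not summable.

No. Not Gosper-summable.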